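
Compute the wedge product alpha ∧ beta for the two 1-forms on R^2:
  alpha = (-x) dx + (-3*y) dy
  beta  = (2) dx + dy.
alpha ∧ beta = (-x + 6*y) dx ∧ dy

Distribute the wedge, using dx_i ∧ dx_j = -dx_j ∧ dx_i and dx_i ∧ dx_i = 0. For each pair (i, j) with i < j, the coefficient of dx_i ∧ dx_j in alpha ∧ beta is (alpha_i * beta_j - alpha_j * beta_i). Collecting: alpha ∧ beta = (-x + 6*y) dx ∧ dy.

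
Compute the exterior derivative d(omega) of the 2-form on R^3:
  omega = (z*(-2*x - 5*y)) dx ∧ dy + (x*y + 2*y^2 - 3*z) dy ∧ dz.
d(omega) = (-2*x - 4*y) dx ∧ dy ∧ dz

For a 2-form omega = sum_{i<j} g_{ij} dx_i ∧ dx_j, the exterior derivative is
  d(omega) = sum_{i<j} d(g_{ij}) ∧ dx_i ∧ dx_j = sum_{i<j, k} (∂g_{ij}/∂x_k) dx_k ∧ dx_i ∧ dx_j.
Expand each term, using dx_k ∧ dx_i ∧ dx_j = sgn(permutation) dx_{(a)} ∧ dx_{(b)} ∧ dx_{(c)} with (a < b < c) sorted:
  d(z*(-2*x - 5*y)) includes (∂/∂z)(z*(-2*x - 5*y)) dz = (-2*x - 5*y) dz, which multiplied by dx ∧ dy gives (-2*x - 5*y) dx ∧ dy ∧ dz
  d(x*y + 2*y^2 - 3*z) includes (∂/∂x)(x*y + 2*y^2 - 3*z) dx = (y) dx, which multiplied by dy ∧ dz gives (y) dx ∧ dy ∧ dz
Collecting like 3-forms: d(omega) = (-2*x - 4*y) dx ∧ dy ∧ dz.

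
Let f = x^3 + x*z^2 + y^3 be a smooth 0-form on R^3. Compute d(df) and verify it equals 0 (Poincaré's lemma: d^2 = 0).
d(df) = 0

Step 1: df = sum_i (∂f/∂x_i) dx_i = (3*x^2 + z^2) dx + (3*y^2) dy + (2*x*z) dz.
Step 2: Apply d again. Using the 1-form formula, the coefficient of dx ∧ dy in d(df) is ∂^2 f/∂x ∂y - ∂^2 f/∂y ∂x = (0) - (0) = 0 (equality of mixed partials for smooth f).
Similarly for dx ∧ dz and dy ∧ dz — all coefficients vanish. So d(df) = 0.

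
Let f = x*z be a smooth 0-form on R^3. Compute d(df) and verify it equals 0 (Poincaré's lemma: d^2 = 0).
d(df) = 0

Step 1: df = sum_i (∂f/∂x_i) dx_i = (z) dx + (0) dy + (x) dz.
Step 2: Apply d again. Using the 1-form formula, the coefficient of dx ∧ dy in d(df) is ∂^2 f/∂x ∂y - ∂^2 f/∂y ∂x = (0) - (0) = 0 (equality of mixed partials for smooth f).
Similarly for dx ∧ dz and dy ∧ dz — all coefficients vanish. So d(df) = 0.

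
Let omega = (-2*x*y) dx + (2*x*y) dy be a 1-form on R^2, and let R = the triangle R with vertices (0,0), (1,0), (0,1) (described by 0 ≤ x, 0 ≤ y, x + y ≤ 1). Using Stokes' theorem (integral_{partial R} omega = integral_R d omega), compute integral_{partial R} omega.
integral_(partial R) omega = 2/3

Stokes: integral_partial_R omega = integral_R d omega with d omega = (∂Q/∂x - ∂P/∂y) dx ∧ dy.
  ∂Q/∂x = 2*y
  ∂P/∂y = -2*x
  integrand = ∂Q/∂x - ∂P/∂y = 2*x + 2*y.
Integrating over R: integral_0^1 integral_0^{1-x} (2*x + 2*y) dy dx = 2/3.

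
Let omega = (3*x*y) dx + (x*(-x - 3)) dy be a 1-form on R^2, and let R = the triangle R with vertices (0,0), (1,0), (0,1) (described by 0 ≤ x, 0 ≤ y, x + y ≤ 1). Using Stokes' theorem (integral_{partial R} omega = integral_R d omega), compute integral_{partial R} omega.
integral_(partial R) omega = -7/3

Stokes: integral_partial_R omega = integral_R d omega with d omega = (∂Q/∂x - ∂P/∂y) dx ∧ dy.
  ∂Q/∂x = -2*x - 3
  ∂P/∂y = 3*x
  integrand = ∂Q/∂x - ∂P/∂y = -5*x - 3.
Integrating over R: integral_0^1 integral_0^{1-x} (-5*x - 3) dy dx = -7/3.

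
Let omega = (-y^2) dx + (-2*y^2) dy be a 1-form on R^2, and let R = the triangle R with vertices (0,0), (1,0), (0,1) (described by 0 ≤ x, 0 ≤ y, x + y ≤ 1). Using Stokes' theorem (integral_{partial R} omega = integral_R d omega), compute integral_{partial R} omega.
integral_(partial R) omega = 1/3

Stokes: integral_partial_R omega = integral_R d omega with d omega = (∂Q/∂x - ∂P/∂y) dx ∧ dy.
  ∂Q/∂x = 0
  ∂P/∂y = -2*y
  integrand = ∂Q/∂x - ∂P/∂y = 2*y.
Integrating over R: integral_0^1 integral_0^{1-x} (2*y) dy dx = 1/3.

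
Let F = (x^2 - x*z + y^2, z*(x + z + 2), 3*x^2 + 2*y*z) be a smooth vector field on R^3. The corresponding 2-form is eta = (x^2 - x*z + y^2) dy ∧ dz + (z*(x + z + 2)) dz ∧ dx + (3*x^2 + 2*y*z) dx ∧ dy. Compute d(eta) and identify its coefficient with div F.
d(eta) = (2*x + 2*y - z) dx ∧ dy ∧ dz; div F = 2*x + 2*y - z

For a 2-form in R^3 of the form above, applying d gives a 3-form with coefficient ∂P/∂x + ∂Q/∂y + ∂R/∂z:
  ∂P/∂x = 2*x - z
  ∂Q/∂y = 0
  ∂R/∂z = 2*y
Sum = 2*x + 2*y - z, which is exactly div F.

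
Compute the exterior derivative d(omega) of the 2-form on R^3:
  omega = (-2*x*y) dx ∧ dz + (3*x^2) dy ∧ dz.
d(omega) = (8*x) dx ∧ dy ∧ dz

For a 2-form omega = sum_{i<j} g_{ij} dx_i ∧ dx_j, the exterior derivative is
  d(omega) = sum_{i<j} d(g_{ij}) ∧ dx_i ∧ dx_j = sum_{i<j, k} (∂g_{ij}/∂x_k) dx_k ∧ dx_i ∧ dx_j.
Expand each term, using dx_k ∧ dx_i ∧ dx_j = sgn(permutation) dx_{(a)} ∧ dx_{(b)} ∧ dx_{(c)} with (a < b < c) sorted:
  d(-2*x*y) includes (∂/∂y)(-2*x*y) dy = (-2*x) dy, which multiplied by dx ∧ dz gives (2*x) dx ∧ dy ∧ dz
  d(3*x^2) includes (∂/∂x)(3*x^2) dx = (6*x) dx, which multiplied by dy ∧ dz gives (6*x) dx ∧ dy ∧ dz
Collecting like 3-forms: d(omega) = (8*x) dx ∧ dy ∧ dz.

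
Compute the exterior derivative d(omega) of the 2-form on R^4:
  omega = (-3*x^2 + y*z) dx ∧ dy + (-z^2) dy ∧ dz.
d(omega) = (y) dx ∧ dy ∧ dz

For a 2-form omega = sum_{i<j} g_{ij} dx_i ∧ dx_j, the exterior derivative is
  d(omega) = sum_{i<j} d(g_{ij}) ∧ dx_i ∧ dx_j = sum_{i<j, k} (∂g_{ij}/∂x_k) dx_k ∧ dx_i ∧ dx_j.
Expand each term, using dx_k ∧ dx_i ∧ dx_j = sgn(permutation) dx_{(a)} ∧ dx_{(b)} ∧ dx_{(c)} with (a < b < c) sorted:
  d(-3*x^2 + y*z) includes (∂/∂z)(-3*x^2 + y*z) dz = (y) dz, which multiplied by dx ∧ dy gives (y) dx ∧ dy ∧ dz
Collecting like 3-forms: d(omega) = (y) dx ∧ dy ∧ dz.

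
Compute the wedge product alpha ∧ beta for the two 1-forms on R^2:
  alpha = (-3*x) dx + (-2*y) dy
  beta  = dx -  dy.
alpha ∧ beta = (3*x + 2*y) dx ∧ dy

Distribute the wedge, using dx_i ∧ dx_j = -dx_j ∧ dx_i and dx_i ∧ dx_i = 0. For each pair (i, j) with i < j, the coefficient of dx_i ∧ dx_j in alpha ∧ beta is (alpha_i * beta_j - alpha_j * beta_i). Collecting: alpha ∧ beta = (3*x + 2*y) dx ∧ dy.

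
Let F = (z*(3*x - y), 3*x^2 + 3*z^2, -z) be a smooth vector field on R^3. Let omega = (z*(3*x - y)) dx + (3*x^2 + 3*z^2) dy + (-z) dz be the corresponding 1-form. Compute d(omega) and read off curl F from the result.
d(omega) = (-6*z) dy ∧ dz + (3*x - y) dz ∧ dx + (6*x + z) dx ∧ dy; curl F = (-6*z, 3*x - y, 6*x + z)

d omega = sum_{i<j} (∂f_j/∂x_i - ∂f_i/∂x_j) dx_i ∧ dx_j. Under the identification (dy ∧ dz, dz ∧ dx, dx ∧ dy) ↔ (e_x, e_y, e_z), the coefficients are exactly the components of curl F. Compute:
  ∂R/∂y - ∂Q/∂z = (0) - (6*z) = -6*z
  ∂P/∂z - ∂R/∂x = (3*x - y) - (0) = 3*x - y
  ∂Q/∂x - ∂P/∂y = (6*x) - (-z) = 6*x + z.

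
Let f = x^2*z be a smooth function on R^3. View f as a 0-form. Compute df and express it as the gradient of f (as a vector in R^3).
df = (2*x*z) dx + (0) dy + (x^2) dz; grad f = (2*x*z, 0, x^2)

For a 0-form f, d f = (∂f/∂x) dx + (∂f/∂y) dy + (∂f/∂z) dz. The components of the vector representation are exactly the entries of grad f in Cartesian coordinates:
  ∂f/∂x = 2*x*z
  ∂f/∂y = 0
  ∂f/∂z = x^2.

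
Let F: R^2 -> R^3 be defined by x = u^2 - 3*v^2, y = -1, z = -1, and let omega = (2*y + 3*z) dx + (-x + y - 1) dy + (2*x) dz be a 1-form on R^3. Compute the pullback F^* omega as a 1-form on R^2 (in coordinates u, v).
F^* omega = (-10*u) du + (30*v) dv

Using F^*(f dg) = (f ∘ F) d(g ∘ F), substitute each coordinate x_i by F_i(u, v) in f_i, and replace dx_i by d F_i = (∂F_i/∂u) du + (∂F_i/∂v) dv.
  For the x component: f_1(F) = -5; d F_1 = (2*u) du + (-6*v) dv
  For the y component: f_2(F) = -u^2 + 3*v^2 - 2; d F_2 = (0) du + (0) dv
  For the z component: f_3(F) = 2*u^2 - 6*v^2; d F_3 = (0) du + (0) dv
Combining and collecting du, dv coefficients:
  coeff of du: -10*u
  coeff of dv: 30*v
F^* omega = (-10*u) du + (30*v) dv.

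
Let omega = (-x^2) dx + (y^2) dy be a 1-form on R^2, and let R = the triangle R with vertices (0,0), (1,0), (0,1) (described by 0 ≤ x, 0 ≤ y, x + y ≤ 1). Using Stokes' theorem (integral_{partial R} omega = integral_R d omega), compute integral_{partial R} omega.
integral_(partial R) omega = 0

Stokes: integral_partial_R omega = integral_R d omega with d omega = (∂Q/∂x - ∂P/∂y) dx ∧ dy.
  ∂Q/∂x = 0
  ∂P/∂y = 0
  integrand = ∂Q/∂x - ∂P/∂y = 0.
Integrating over R: integral_0^1 integral_0^{1-x} (0) dy dx = 0.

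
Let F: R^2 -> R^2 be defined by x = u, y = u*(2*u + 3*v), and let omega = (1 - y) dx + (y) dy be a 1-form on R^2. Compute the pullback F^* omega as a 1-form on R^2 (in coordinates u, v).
F^* omega = (8*u^3 + 18*u^2*v - 2*u^2 + 9*u*v^2 - 3*u*v + 1) du + (u^2*(6*u + 9*v)) dv

Using F^*(f dg) = (f ∘ F) d(g ∘ F), substitute each coordinate x_i by F_i(u, v) in f_i, and replace dx_i by d F_i = (∂F_i/∂u) du + (∂F_i/∂v) dv.
  For the x component: f_1(F) = -2*u^2 - 3*u*v + 1; d F_1 = (1) du + (0) dv
  For the y component: f_2(F) = u*(2*u + 3*v); d F_2 = (4*u + 3*v) du + (3*u) dv
Combining and collecting du, dv coefficients:
  coeff of du: 8*u^3 + 18*u^2*v - 2*u^2 + 9*u*v^2 - 3*u*v + 1
  coeff of dv: u^2*(6*u + 9*v)
F^* omega = (8*u^3 + 18*u^2*v - 2*u^2 + 9*u*v^2 - 3*u*v + 1) du + (u^2*(6*u + 9*v)) dv.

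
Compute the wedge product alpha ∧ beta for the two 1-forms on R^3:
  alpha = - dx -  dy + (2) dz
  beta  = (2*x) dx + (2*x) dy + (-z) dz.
alpha ∧ beta = (-4*x + z) dx ∧ dz + (-4*x + z) dy ∧ dz

Distribute the wedge, using dx_i ∧ dx_j = -dx_j ∧ dx_i and dx_i ∧ dx_i = 0. For each pair (i, j) with i < j, the coefficient of dx_i ∧ dx_j in alpha ∧ beta is (alpha_i * beta_j - alpha_j * beta_i). Collecting: alpha ∧ beta = (-4*x + z) dx ∧ dz + (-4*x + z) dy ∧ dz.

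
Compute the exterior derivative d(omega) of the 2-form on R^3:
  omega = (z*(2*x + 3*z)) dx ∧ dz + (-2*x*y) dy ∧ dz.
d(omega) = (-2*y) dx ∧ dy ∧ dz

For a 2-form omega = sum_{i<j} g_{ij} dx_i ∧ dx_j, the exterior derivative is
  d(omega) = sum_{i<j} d(g_{ij}) ∧ dx_i ∧ dx_j = sum_{i<j, k} (∂g_{ij}/∂x_k) dx_k ∧ dx_i ∧ dx_j.
Expand each term, using dx_k ∧ dx_i ∧ dx_j = sgn(permutation) dx_{(a)} ∧ dx_{(b)} ∧ dx_{(c)} with (a < b < c) sorted:
  d(-2*x*y) includes (∂/∂x)(-2*x*y) dx = (-2*y) dx, which multiplied by dy ∧ dz gives (-2*y) dx ∧ dy ∧ dz
Collecting like 3-forms: d(omega) = (-2*y) dx ∧ dy ∧ dz.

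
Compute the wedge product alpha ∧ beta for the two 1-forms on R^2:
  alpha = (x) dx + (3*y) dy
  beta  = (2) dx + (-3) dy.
alpha ∧ beta = (-3*x - 6*y) dx ∧ dy

Distribute the wedge, using dx_i ∧ dx_j = -dx_j ∧ dx_i and dx_i ∧ dx_i = 0. For each pair (i, j) with i < j, the coefficient of dx_i ∧ dx_j in alpha ∧ beta is (alpha_i * beta_j - alpha_j * beta_i). Collecting: alpha ∧ beta = (-3*x - 6*y) dx ∧ dy.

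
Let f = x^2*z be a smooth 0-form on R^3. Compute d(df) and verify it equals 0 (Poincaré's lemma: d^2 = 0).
d(df) = 0

Step 1: df = sum_i (∂f/∂x_i) dx_i = (2*x*z) dx + (0) dy + (x^2) dz.
Step 2: Apply d again. Using the 1-form formula, the coefficient of dx ∧ dy in d(df) is ∂^2 f/∂x ∂y - ∂^2 f/∂y ∂x = (0) - (0) = 0 (equality of mixed partials for smooth f).
Similarly for dx ∧ dz and dy ∧ dz — all coefficients vanish. So d(df) = 0.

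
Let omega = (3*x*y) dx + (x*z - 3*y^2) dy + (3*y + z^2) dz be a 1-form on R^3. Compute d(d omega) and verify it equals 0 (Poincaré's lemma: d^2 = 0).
d(d omega) = 0

Step 1: d omega = sum_{i<j} (∂f_j/∂x_i - ∂f_i/∂x_j) dx_i ∧ dx_j:
  coeff of dx ∧ dy: -3*x + z
  coeff of dx ∧ dz: 0
  coeff of dy ∧ dz: 3 - x
Step 2: Apply d again to each 2-form coefficient. The only possible 3-form in R^3 is dx ∧ dy ∧ dz, with coefficient
  ∂(coeff of dy∧dz)/∂x - ∂(coeff of dx∧dz)/∂y + ∂(coeff of dx∧dy)/∂z
  = ∂/∂x (3 - x) - ∂/∂y (0) + ∂/∂z (-3*x + z).
Each of these terms simplifies to sums of mixed partials that cancel in pairs. The result is 0 (by equality of mixed partials for smooth functions — Schwarz / Clairaut).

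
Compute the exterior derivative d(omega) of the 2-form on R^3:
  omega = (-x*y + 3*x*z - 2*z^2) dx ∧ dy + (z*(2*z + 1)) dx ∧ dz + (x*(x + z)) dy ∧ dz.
d(omega) = (5*x - 3*z) dx ∧ dy ∧ dz

For a 2-form omega = sum_{i<j} g_{ij} dx_i ∧ dx_j, the exterior derivative is
  d(omega) = sum_{i<j} d(g_{ij}) ∧ dx_i ∧ dx_j = sum_{i<j, k} (∂g_{ij}/∂x_k) dx_k ∧ dx_i ∧ dx_j.
Expand each term, using dx_k ∧ dx_i ∧ dx_j = sgn(permutation) dx_{(a)} ∧ dx_{(b)} ∧ dx_{(c)} with (a < b < c) sorted:
  d(-x*y + 3*x*z - 2*z^2) includes (∂/∂z)(-x*y + 3*x*z - 2*z^2) dz = (3*x - 4*z) dz, which multiplied by dx ∧ dy gives (3*x - 4*z) dx ∧ dy ∧ dz
  d(x*(x + z)) includes (∂/∂x)(x*(x + z)) dx = (2*x + z) dx, which multiplied by dy ∧ dz gives (2*x + z) dx ∧ dy ∧ dz
Collecting like 3-forms: d(omega) = (5*x - 3*z) dx ∧ dy ∧ dz.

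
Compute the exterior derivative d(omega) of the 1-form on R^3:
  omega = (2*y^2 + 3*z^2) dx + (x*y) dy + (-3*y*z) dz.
d(omega) = (-3*y) dx ∧ dy + (-6*z) dx ∧ dz + (-3*z) dy ∧ dz

For a 1-form omega = sum_i f_i dx_i, the exterior derivative is
  d(omega) = sum_{i < j} (∂f_j/∂x_i - ∂f_i/∂x_j) dx_i ∧ dx_j.
  coefficient of dx ∧ dy: ∂f_2/∂x - ∂f_1/∂y = ∂(x*y)/∂x - ∂(2*y^2 + 3*z^2)/∂y = -3*y
  coefficient of dx ∧ dz: ∂f_3/∂x - ∂f_1/∂z = ∂(-3*y*z)/∂x - ∂(2*y^2 + 3*z^2)/∂z = -6*z
  coefficient of dy ∧ dz: ∂f_3/∂y - ∂f_2/∂z = ∂(-3*y*z)/∂y - ∂(x*y)/∂z = -3*z
Assembling: d(omega) = (-3*y) dx ∧ dy + (-6*z) dx ∧ dz + (-3*z) dy ∧ dz.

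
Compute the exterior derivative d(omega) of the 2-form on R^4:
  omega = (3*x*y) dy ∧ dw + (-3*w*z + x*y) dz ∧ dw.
d(omega) = (3*y) dx ∧ dy ∧ dw + (y) dx ∧ dz ∧ dw + (x) dy ∧ dz ∧ dw

For a 2-form omega = sum_{i<j} g_{ij} dx_i ∧ dx_j, the exterior derivative is
  d(omega) = sum_{i<j} d(g_{ij}) ∧ dx_i ∧ dx_j = sum_{i<j, k} (∂g_{ij}/∂x_k) dx_k ∧ dx_i ∧ dx_j.
Expand each term, using dx_k ∧ dx_i ∧ dx_j = sgn(permutation) dx_{(a)} ∧ dx_{(b)} ∧ dx_{(c)} with (a < b < c) sorted:
  d(3*x*y) includes (∂/∂x)(3*x*y) dx = (3*y) dx, which multiplied by dy ∧ dw gives (3*y) dx ∧ dy ∧ dw
  d(-3*w*z + x*y) includes (∂/∂x)(-3*w*z + x*y) dx = (y) dx, which multiplied by dz ∧ dw gives (y) dx ∧ dz ∧ dw
  d(-3*w*z + x*y) includes (∂/∂y)(-3*w*z + x*y) dy = (x) dy, which multiplied by dz ∧ dw gives (x) dy ∧ dz ∧ dw
Collecting like 3-forms: d(omega) = (3*y) dx ∧ dy ∧ dw + (y) dx ∧ dz ∧ dw + (x) dy ∧ dz ∧ dw.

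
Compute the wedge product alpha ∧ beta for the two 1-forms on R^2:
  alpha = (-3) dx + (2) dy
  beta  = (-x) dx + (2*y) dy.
alpha ∧ beta = (2*x - 6*y) dx ∧ dy

Distribute the wedge, using dx_i ∧ dx_j = -dx_j ∧ dx_i and dx_i ∧ dx_i = 0. For each pair (i, j) with i < j, the coefficient of dx_i ∧ dx_j in alpha ∧ beta is (alpha_i * beta_j - alpha_j * beta_i). Collecting: alpha ∧ beta = (2*x - 6*y) dx ∧ dy.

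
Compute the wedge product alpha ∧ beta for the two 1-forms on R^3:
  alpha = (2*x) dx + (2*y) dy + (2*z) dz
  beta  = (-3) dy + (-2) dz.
alpha ∧ beta = (-6*x) dx ∧ dy + (-4*x) dx ∧ dz + (-4*y + 6*z) dy ∧ dz

Distribute the wedge, using dx_i ∧ dx_j = -dx_j ∧ dx_i and dx_i ∧ dx_i = 0. For each pair (i, j) with i < j, the coefficient of dx_i ∧ dx_j in alpha ∧ beta is (alpha_i * beta_j - alpha_j * beta_i). Collecting: alpha ∧ beta = (-6*x) dx ∧ dy + (-4*x) dx ∧ dz + (-4*y + 6*z) dy ∧ dz.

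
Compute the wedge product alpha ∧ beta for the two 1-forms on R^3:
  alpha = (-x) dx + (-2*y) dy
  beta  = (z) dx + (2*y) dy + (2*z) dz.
alpha ∧ beta = (2*y*(-x + z)) dx ∧ dy + (-2*x*z) dx ∧ dz + (-4*y*z) dy ∧ dz

Distribute the wedge, using dx_i ∧ dx_j = -dx_j ∧ dx_i and dx_i ∧ dx_i = 0. For each pair (i, j) with i < j, the coefficient of dx_i ∧ dx_j in alpha ∧ beta is (alpha_i * beta_j - alpha_j * beta_i). Collecting: alpha ∧ beta = (2*y*(-x + z)) dx ∧ dy + (-2*x*z) dx ∧ dz + (-4*y*z) dy ∧ dz.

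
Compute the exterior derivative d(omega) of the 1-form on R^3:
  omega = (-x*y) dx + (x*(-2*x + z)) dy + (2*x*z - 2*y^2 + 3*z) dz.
d(omega) = (-3*x + z) dx ∧ dy + (2*z) dx ∧ dz + (-x - 4*y) dy ∧ dz

For a 1-form omega = sum_i f_i dx_i, the exterior derivative is
  d(omega) = sum_{i < j} (∂f_j/∂x_i - ∂f_i/∂x_j) dx_i ∧ dx_j.
  coefficient of dx ∧ dy: ∂f_2/∂x - ∂f_1/∂y = ∂(x*(-2*x + z))/∂x - ∂(-x*y)/∂y = -3*x + z
  coefficient of dx ∧ dz: ∂f_3/∂x - ∂f_1/∂z = ∂(2*x*z - 2*y^2 + 3*z)/∂x - ∂(-x*y)/∂z = 2*z
  coefficient of dy ∧ dz: ∂f_3/∂y - ∂f_2/∂z = ∂(2*x*z - 2*y^2 + 3*z)/∂y - ∂(x*(-2*x + z))/∂z = -x - 4*y
Assembling: d(omega) = (-3*x + z) dx ∧ dy + (2*z) dx ∧ dz + (-x - 4*y) dy ∧ dz.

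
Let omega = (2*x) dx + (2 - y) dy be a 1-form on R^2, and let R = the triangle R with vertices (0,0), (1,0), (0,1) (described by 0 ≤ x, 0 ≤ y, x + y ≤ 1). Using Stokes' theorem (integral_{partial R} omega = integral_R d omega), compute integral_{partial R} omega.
integral_(partial R) omega = 0

Stokes: integral_partial_R omega = integral_R d omega with d omega = (∂Q/∂x - ∂P/∂y) dx ∧ dy.
  ∂Q/∂x = 0
  ∂P/∂y = 0
  integrand = ∂Q/∂x - ∂P/∂y = 0.
Integrating over R: integral_0^1 integral_0^{1-x} (0) dy dx = 0.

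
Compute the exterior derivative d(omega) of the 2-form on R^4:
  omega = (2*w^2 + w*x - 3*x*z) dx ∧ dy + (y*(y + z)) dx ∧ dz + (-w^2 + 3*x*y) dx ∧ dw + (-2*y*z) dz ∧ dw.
d(omega) = (-3*x - 2*y - z) dx ∧ dy ∧ dz + (4*w - 2*x) dx ∧ dy ∧ dw + (-2*z) dy ∧ dz ∧ dw

For a 2-form omega = sum_{i<j} g_{ij} dx_i ∧ dx_j, the exterior derivative is
  d(omega) = sum_{i<j} d(g_{ij}) ∧ dx_i ∧ dx_j = sum_{i<j, k} (∂g_{ij}/∂x_k) dx_k ∧ dx_i ∧ dx_j.
Expand each term, using dx_k ∧ dx_i ∧ dx_j = sgn(permutation) dx_{(a)} ∧ dx_{(b)} ∧ dx_{(c)} with (a < b < c) sorted:
  d(2*w^2 + w*x - 3*x*z) includes (∂/∂z)(2*w^2 + w*x - 3*x*z) dz = (-3*x) dz, which multiplied by dx ∧ dy gives (-3*x) dx ∧ dy ∧ dz
  d(2*w^2 + w*x - 3*x*z) includes (∂/∂w)(2*w^2 + w*x - 3*x*z) dw = (4*w + x) dw, which multiplied by dx ∧ dy gives (4*w + x) dx ∧ dy ∧ dw
  d(y*(y + z)) includes (∂/∂y)(y*(y + z)) dy = (2*y + z) dy, which multiplied by dx ∧ dz gives (-2*y - z) dx ∧ dy ∧ dz
  d(-w^2 + 3*x*y) includes (∂/∂y)(-w^2 + 3*x*y) dy = (3*x) dy, which multiplied by dx ∧ dw gives (-3*x) dx ∧ dy ∧ dw
  d(-2*y*z) includes (∂/∂y)(-2*y*z) dy = (-2*z) dy, which multiplied by dz ∧ dw gives (-2*z) dy ∧ dz ∧ dw
Collecting like 3-forms: d(omega) = (-3*x - 2*y - z) dx ∧ dy ∧ dz + (4*w - 2*x) dx ∧ dy ∧ dw + (-2*z) dy ∧ dz ∧ dw.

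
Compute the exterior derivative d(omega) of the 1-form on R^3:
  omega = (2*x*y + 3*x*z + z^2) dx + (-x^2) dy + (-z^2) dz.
d(omega) = (-4*x) dx ∧ dy + (-3*x - 2*z) dx ∧ dz

For a 1-form omega = sum_i f_i dx_i, the exterior derivative is
  d(omega) = sum_{i < j} (∂f_j/∂x_i - ∂f_i/∂x_j) dx_i ∧ dx_j.
  coefficient of dx ∧ dy: ∂f_2/∂x - ∂f_1/∂y = ∂(-x^2)/∂x - ∂(2*x*y + 3*x*z + z^2)/∂y = -4*x
  coefficient of dx ∧ dz: ∂f_3/∂x - ∂f_1/∂z = ∂(-z^2)/∂x - ∂(2*x*y + 3*x*z + z^2)/∂z = -3*x - 2*z
Assembling: d(omega) = (-4*x) dx ∧ dy + (-3*x - 2*z) dx ∧ dz.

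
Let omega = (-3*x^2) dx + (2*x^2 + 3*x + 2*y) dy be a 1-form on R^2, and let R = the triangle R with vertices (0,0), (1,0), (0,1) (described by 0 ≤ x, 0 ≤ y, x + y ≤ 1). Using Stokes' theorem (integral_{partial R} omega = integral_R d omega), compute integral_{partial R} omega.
integral_(partial R) omega = 13/6

Stokes: integral_partial_R omega = integral_R d omega with d omega = (∂Q/∂x - ∂P/∂y) dx ∧ dy.
  ∂Q/∂x = 4*x + 3
  ∂P/∂y = 0
  integrand = ∂Q/∂x - ∂P/∂y = 4*x + 3.
Integrating over R: integral_0^1 integral_0^{1-x} (4*x + 3) dy dx = 13/6.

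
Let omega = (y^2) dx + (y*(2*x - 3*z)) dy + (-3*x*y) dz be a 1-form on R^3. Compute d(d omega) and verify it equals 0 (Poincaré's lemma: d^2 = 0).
d(d omega) = 0

Step 1: d omega = sum_{i<j} (∂f_j/∂x_i - ∂f_i/∂x_j) dx_i ∧ dx_j:
  coeff of dx ∧ dy: 0
  coeff of dx ∧ dz: -3*y
  coeff of dy ∧ dz: -3*x + 3*y
Step 2: Apply d again to each 2-form coefficient. The only possible 3-form in R^3 is dx ∧ dy ∧ dz, with coefficient
  ∂(coeff of dy∧dz)/∂x - ∂(coeff of dx∧dz)/∂y + ∂(coeff of dx∧dy)/∂z
  = ∂/∂x (-3*x + 3*y) - ∂/∂y (-3*y) + ∂/∂z (0).
Each of these terms simplifies to sums of mixed partials that cancel in pairs. The result is 0 (by equality of mixed partials for smooth functions — Schwarz / Clairaut).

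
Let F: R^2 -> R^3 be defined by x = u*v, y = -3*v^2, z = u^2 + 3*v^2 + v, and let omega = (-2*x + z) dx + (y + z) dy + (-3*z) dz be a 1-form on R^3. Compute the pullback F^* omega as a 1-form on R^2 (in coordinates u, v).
F^* omega = (-6*u^3 + u^2*v - 20*u*v^2 - 6*u*v + 3*v^3 + v^2) du + (u^3 - 26*u^2*v - 3*u^2 + 3*u*v^2 + u*v - 54*v^3 - 33*v^2 - 3*v) dv

Using F^*(f dg) = (f ∘ F) d(g ∘ F), substitute each coordinate x_i by F_i(u, v) in f_i, and replace dx_i by d F_i = (∂F_i/∂u) du + (∂F_i/∂v) dv.
  For the x component: f_1(F) = u^2 - 2*u*v + 3*v^2 + v; d F_1 = (v) du + (u) dv
  For the y component: f_2(F) = u^2 + v; d F_2 = (0) du + (-6*v) dv
  For the z component: f_3(F) = -3*u^2 - 9*v^2 - 3*v; d F_3 = (2*u) du + (6*v + 1) dv
Combining and collecting du, dv coefficients:
  coeff of du: -6*u^3 + u^2*v - 20*u*v^2 - 6*u*v + 3*v^3 + v^2
  coeff of dv: u^3 - 26*u^2*v - 3*u^2 + 3*u*v^2 + u*v - 54*v^3 - 33*v^2 - 3*v
F^* omega = (-6*u^3 + u^2*v - 20*u*v^2 - 6*u*v + 3*v^3 + v^2) du + (u^3 - 26*u^2*v - 3*u^2 + 3*u*v^2 + u*v - 54*v^3 - 33*v^2 - 3*v) dv.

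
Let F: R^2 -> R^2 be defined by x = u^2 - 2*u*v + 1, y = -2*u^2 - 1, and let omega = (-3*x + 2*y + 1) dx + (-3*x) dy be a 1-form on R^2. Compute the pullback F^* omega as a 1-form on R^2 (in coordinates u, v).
F^* omega = (-2*u^3 + 2*u^2*v - 12*u*v^2 + 4*u + 8*v) du + (2*u*(7*u^2 - 6*u*v + 4)) dv

Using F^*(f dg) = (f ∘ F) d(g ∘ F), substitute each coordinate x_i by F_i(u, v) in f_i, and replace dx_i by d F_i = (∂F_i/∂u) du + (∂F_i/∂v) dv.
  For the x component: f_1(F) = -7*u^2 + 6*u*v - 4; d F_1 = (2*u - 2*v) du + (-2*u) dv
  For the y component: f_2(F) = -3*u^2 + 6*u*v - 3; d F_2 = (-4*u) du + (0) dv
Combining and collecting du, dv coefficients:
  coeff of du: -2*u^3 + 2*u^2*v - 12*u*v^2 + 4*u + 8*v
  coeff of dv: 2*u*(7*u^2 - 6*u*v + 4)
F^* omega = (-2*u^3 + 2*u^2*v - 12*u*v^2 + 4*u + 8*v) du + (2*u*(7*u^2 - 6*u*v + 4)) dv.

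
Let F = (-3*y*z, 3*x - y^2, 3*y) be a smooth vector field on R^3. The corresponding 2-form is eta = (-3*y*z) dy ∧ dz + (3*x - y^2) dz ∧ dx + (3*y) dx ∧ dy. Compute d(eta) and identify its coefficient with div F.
d(eta) = (-2*y) dx ∧ dy ∧ dz; div F = -2*y

For a 2-form in R^3 of the form above, applying d gives a 3-form with coefficient ∂P/∂x + ∂Q/∂y + ∂R/∂z:
  ∂P/∂x = 0
  ∂Q/∂y = -2*y
  ∂R/∂z = 0
Sum = -2*y, which is exactly div F.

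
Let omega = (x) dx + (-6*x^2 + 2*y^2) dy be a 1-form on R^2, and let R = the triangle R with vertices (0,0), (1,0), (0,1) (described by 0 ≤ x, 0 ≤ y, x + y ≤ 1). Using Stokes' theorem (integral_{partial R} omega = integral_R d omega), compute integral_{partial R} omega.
integral_(partial R) omega = -2

Stokes: integral_partial_R omega = integral_R d omega with d omega = (∂Q/∂x - ∂P/∂y) dx ∧ dy.
  ∂Q/∂x = -12*x
  ∂P/∂y = 0
  integrand = ∂Q/∂x - ∂P/∂y = -12*x.
Integrating over R: integral_0^1 integral_0^{1-x} (-12*x) dy dx = -2.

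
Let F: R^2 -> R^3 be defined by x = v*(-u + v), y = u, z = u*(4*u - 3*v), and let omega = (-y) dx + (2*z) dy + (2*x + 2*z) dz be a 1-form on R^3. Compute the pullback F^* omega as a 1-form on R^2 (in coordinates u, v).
F^* omega = (64*u^3 - 88*u^2*v + 8*u^2 + 40*u*v^2 - 5*u*v - 6*v^3) du + (u*(-24*u^2 + 24*u*v + u - 6*v^2 - 2*v)) dv

Using F^*(f dg) = (f ∘ F) d(g ∘ F), substitute each coordinate x_i by F_i(u, v) in f_i, and replace dx_i by d F_i = (∂F_i/∂u) du + (∂F_i/∂v) dv.
  For the x component: f_1(F) = -u; d F_1 = (-v) du + (-u + 2*v) dv
  For the y component: f_2(F) = 2*u*(4*u - 3*v); d F_2 = (1) du + (0) dv
  For the z component: f_3(F) = 8*u^2 - 8*u*v + 2*v^2; d F_3 = (8*u - 3*v) du + (-3*u) dv
Combining and collecting du, dv coefficients:
  coeff of du: 64*u^3 - 88*u^2*v + 8*u^2 + 40*u*v^2 - 5*u*v - 6*v^3
  coeff of dv: u*(-24*u^2 + 24*u*v + u - 6*v^2 - 2*v)
F^* omega = (64*u^3 - 88*u^2*v + 8*u^2 + 40*u*v^2 - 5*u*v - 6*v^3) du + (u*(-24*u^2 + 24*u*v + u - 6*v^2 - 2*v)) dv.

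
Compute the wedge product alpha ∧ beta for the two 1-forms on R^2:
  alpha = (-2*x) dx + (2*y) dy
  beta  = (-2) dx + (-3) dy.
alpha ∧ beta = (6*x + 4*y) dx ∧ dy

Distribute the wedge, using dx_i ∧ dx_j = -dx_j ∧ dx_i and dx_i ∧ dx_i = 0. For each pair (i, j) with i < j, the coefficient of dx_i ∧ dx_j in alpha ∧ beta is (alpha_i * beta_j - alpha_j * beta_i). Collecting: alpha ∧ beta = (6*x + 4*y) dx ∧ dy.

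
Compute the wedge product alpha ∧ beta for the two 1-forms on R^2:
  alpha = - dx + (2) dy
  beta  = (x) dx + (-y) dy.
alpha ∧ beta = (-2*x + y) dx ∧ dy

Distribute the wedge, using dx_i ∧ dx_j = -dx_j ∧ dx_i and dx_i ∧ dx_i = 0. For each pair (i, j) with i < j, the coefficient of dx_i ∧ dx_j in alpha ∧ beta is (alpha_i * beta_j - alpha_j * beta_i). Collecting: alpha ∧ beta = (-2*x + y) dx ∧ dy.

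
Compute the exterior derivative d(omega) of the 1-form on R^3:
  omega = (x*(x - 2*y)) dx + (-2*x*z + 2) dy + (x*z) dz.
d(omega) = (2*x - 2*z) dx ∧ dy + (z) dx ∧ dz + (2*x) dy ∧ dz

For a 1-form omega = sum_i f_i dx_i, the exterior derivative is
  d(omega) = sum_{i < j} (∂f_j/∂x_i - ∂f_i/∂x_j) dx_i ∧ dx_j.
  coefficient of dx ∧ dy: ∂f_2/∂x - ∂f_1/∂y = ∂(-2*x*z + 2)/∂x - ∂(x*(x - 2*y))/∂y = 2*x - 2*z
  coefficient of dx ∧ dz: ∂f_3/∂x - ∂f_1/∂z = ∂(x*z)/∂x - ∂(x*(x - 2*y))/∂z = z
  coefficient of dy ∧ dz: ∂f_3/∂y - ∂f_2/∂z = ∂(x*z)/∂y - ∂(-2*x*z + 2)/∂z = 2*x
Assembling: d(omega) = (2*x - 2*z) dx ∧ dy + (z) dx ∧ dz + (2*x) dy ∧ dz.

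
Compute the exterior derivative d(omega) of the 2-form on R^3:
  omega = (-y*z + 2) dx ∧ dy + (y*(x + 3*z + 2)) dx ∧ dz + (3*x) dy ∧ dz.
d(omega) = (-x - y - 3*z + 1) dx ∧ dy ∧ dz

For a 2-form omega = sum_{i<j} g_{ij} dx_i ∧ dx_j, the exterior derivative is
  d(omega) = sum_{i<j} d(g_{ij}) ∧ dx_i ∧ dx_j = sum_{i<j, k} (∂g_{ij}/∂x_k) dx_k ∧ dx_i ∧ dx_j.
Expand each term, using dx_k ∧ dx_i ∧ dx_j = sgn(permutation) dx_{(a)} ∧ dx_{(b)} ∧ dx_{(c)} with (a < b < c) sorted:
  d(-y*z + 2) includes (∂/∂z)(-y*z + 2) dz = (-y) dz, which multiplied by dx ∧ dy gives (-y) dx ∧ dy ∧ dz
  d(y*(x + 3*z + 2)) includes (∂/∂y)(y*(x + 3*z + 2)) dy = (x + 3*z + 2) dy, which multiplied by dx ∧ dz gives (-x - 3*z - 2) dx ∧ dy ∧ dz
  d(3*x) includes (∂/∂x)(3*x) dx = (3) dx, which multiplied by dy ∧ dz gives (3) dx ∧ dy ∧ dz
Collecting like 3-forms: d(omega) = (-x - y - 3*z + 1) dx ∧ dy ∧ dz.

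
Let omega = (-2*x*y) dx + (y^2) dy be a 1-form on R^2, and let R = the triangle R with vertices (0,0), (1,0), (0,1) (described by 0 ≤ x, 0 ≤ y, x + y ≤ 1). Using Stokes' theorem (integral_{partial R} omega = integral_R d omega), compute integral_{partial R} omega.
integral_(partial R) omega = 1/3

Stokes: integral_partial_R omega = integral_R d omega with d omega = (∂Q/∂x - ∂P/∂y) dx ∧ dy.
  ∂Q/∂x = 0
  ∂P/∂y = -2*x
  integrand = ∂Q/∂x - ∂P/∂y = 2*x.
Integrating over R: integral_0^1 integral_0^{1-x} (2*x) dy dx = 1/3.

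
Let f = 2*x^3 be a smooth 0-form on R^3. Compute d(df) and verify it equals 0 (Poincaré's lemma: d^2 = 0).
d(df) = 0

Step 1: df = sum_i (∂f/∂x_i) dx_i = (6*x^2) dx + (0) dy + (0) dz.
Step 2: Apply d again. Using the 1-form formula, the coefficient of dx ∧ dy in d(df) is ∂^2 f/∂x ∂y - ∂^2 f/∂y ∂x = (0) - (0) = 0 (equality of mixed partials for smooth f).
Similarly for dx ∧ dz and dy ∧ dz — all coefficients vanish. So d(df) = 0.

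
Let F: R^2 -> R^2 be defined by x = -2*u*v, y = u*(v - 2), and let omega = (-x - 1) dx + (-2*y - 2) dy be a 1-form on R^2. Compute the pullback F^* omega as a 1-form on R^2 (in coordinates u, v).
F^* omega = (-6*u*v^2 + 8*u*v - 8*u + 4) du + (u^2*(4 - 6*v)) dv

Using F^*(f dg) = (f ∘ F) d(g ∘ F), substitute each coordinate x_i by F_i(u, v) in f_i, and replace dx_i by d F_i = (∂F_i/∂u) du + (∂F_i/∂v) dv.
  For the x component: f_1(F) = 2*u*v - 1; d F_1 = (-2*v) du + (-2*u) dv
  For the y component: f_2(F) = -2*u*v + 4*u - 2; d F_2 = (v - 2) du + (u) dv
Combining and collecting du, dv coefficients:
  coeff of du: -6*u*v^2 + 8*u*v - 8*u + 4
  coeff of dv: u^2*(4 - 6*v)
F^* omega = (-6*u*v^2 + 8*u*v - 8*u + 4) du + (u^2*(4 - 6*v)) dv.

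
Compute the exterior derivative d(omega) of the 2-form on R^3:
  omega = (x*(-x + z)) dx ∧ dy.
d(omega) = (x) dx ∧ dy ∧ dz

For a 2-form omega = sum_{i<j} g_{ij} dx_i ∧ dx_j, the exterior derivative is
  d(omega) = sum_{i<j} d(g_{ij}) ∧ dx_i ∧ dx_j = sum_{i<j, k} (∂g_{ij}/∂x_k) dx_k ∧ dx_i ∧ dx_j.
Expand each term, using dx_k ∧ dx_i ∧ dx_j = sgn(permutation) dx_{(a)} ∧ dx_{(b)} ∧ dx_{(c)} with (a < b < c) sorted:
  d(x*(-x + z)) includes (∂/∂z)(x*(-x + z)) dz = (x) dz, which multiplied by dx ∧ dy gives (x) dx ∧ dy ∧ dz
Collecting like 3-forms: d(omega) = (x) dx ∧ dy ∧ dz.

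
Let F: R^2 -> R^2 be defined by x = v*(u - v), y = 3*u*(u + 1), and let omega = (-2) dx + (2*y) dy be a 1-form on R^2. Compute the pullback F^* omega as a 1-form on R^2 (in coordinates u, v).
F^* omega = (36*u^3 + 54*u^2 + 18*u - 2*v) du + (-2*u + 4*v) dv

Using F^*(f dg) = (f ∘ F) d(g ∘ F), substitute each coordinate x_i by F_i(u, v) in f_i, and replace dx_i by d F_i = (∂F_i/∂u) du + (∂F_i/∂v) dv.
  For the x component: f_1(F) = -2; d F_1 = (v) du + (u - 2*v) dv
  For the y component: f_2(F) = 6*u*(u + 1); d F_2 = (6*u + 3) du + (0) dv
Combining and collecting du, dv coefficients:
  coeff of du: 36*u^3 + 54*u^2 + 18*u - 2*v
  coeff of dv: -2*u + 4*v
F^* omega = (36*u^3 + 54*u^2 + 18*u - 2*v) du + (-2*u + 4*v) dv.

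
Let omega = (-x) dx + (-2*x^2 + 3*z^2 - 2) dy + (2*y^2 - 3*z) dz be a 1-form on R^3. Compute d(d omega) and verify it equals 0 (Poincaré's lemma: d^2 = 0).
d(d omega) = 0

Step 1: d omega = sum_{i<j} (∂f_j/∂x_i - ∂f_i/∂x_j) dx_i ∧ dx_j:
  coeff of dx ∧ dy: -4*x
  coeff of dx ∧ dz: 0
  coeff of dy ∧ dz: 4*y - 6*z
Step 2: Apply d again to each 2-form coefficient. The only possible 3-form in R^3 is dx ∧ dy ∧ dz, with coefficient
  ∂(coeff of dy∧dz)/∂x - ∂(coeff of dx∧dz)/∂y + ∂(coeff of dx∧dy)/∂z
  = ∂/∂x (4*y - 6*z) - ∂/∂y (0) + ∂/∂z (-4*x).
Each of these terms simplifies to sums of mixed partials that cancel in pairs. The result is 0 (by equality of mixed partials for smooth functions — Schwarz / Clairaut).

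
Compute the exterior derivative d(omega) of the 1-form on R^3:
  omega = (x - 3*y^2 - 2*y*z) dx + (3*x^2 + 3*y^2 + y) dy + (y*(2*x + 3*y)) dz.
d(omega) = (6*x + 6*y + 2*z) dx ∧ dy + (4*y) dx ∧ dz + (2*x + 6*y) dy ∧ dz

For a 1-form omega = sum_i f_i dx_i, the exterior derivative is
  d(omega) = sum_{i < j} (∂f_j/∂x_i - ∂f_i/∂x_j) dx_i ∧ dx_j.
  coefficient of dx ∧ dy: ∂f_2/∂x - ∂f_1/∂y = ∂(3*x^2 + 3*y^2 + y)/∂x - ∂(x - 3*y^2 - 2*y*z)/∂y = 6*x + 6*y + 2*z
  coefficient of dx ∧ dz: ∂f_3/∂x - ∂f_1/∂z = ∂(y*(2*x + 3*y))/∂x - ∂(x - 3*y^2 - 2*y*z)/∂z = 4*y
  coefficient of dy ∧ dz: ∂f_3/∂y - ∂f_2/∂z = ∂(y*(2*x + 3*y))/∂y - ∂(3*x^2 + 3*y^2 + y)/∂z = 2*x + 6*y
Assembling: d(omega) = (6*x + 6*y + 2*z) dx ∧ dy + (4*y) dx ∧ dz + (2*x + 6*y) dy ∧ dz.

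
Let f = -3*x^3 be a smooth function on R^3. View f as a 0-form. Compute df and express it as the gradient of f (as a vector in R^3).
df = (-9*x^2) dx + (0) dy + (0) dz; grad f = (-9*x^2, 0, 0)

For a 0-form f, d f = (∂f/∂x) dx + (∂f/∂y) dy + (∂f/∂z) dz. The components of the vector representation are exactly the entries of grad f in Cartesian coordinates:
  ∂f/∂x = -9*x^2
  ∂f/∂y = 0
  ∂f/∂z = 0.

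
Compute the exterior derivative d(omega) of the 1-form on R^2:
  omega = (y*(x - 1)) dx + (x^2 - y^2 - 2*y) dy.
d(omega) = (x + 1) dx ∧ dy

For a 1-form omega = sum_i f_i dx_i, the exterior derivative is
  d(omega) = sum_{i < j} (∂f_j/∂x_i - ∂f_i/∂x_j) dx_i ∧ dx_j.
  coefficient of dx ∧ dy: ∂f_2/∂x - ∂f_1/∂y = ∂(x^2 - y^2 - 2*y)/∂x - ∂(y*(x - 1))/∂y = x + 1
Assembling: d(omega) = (x + 1) dx ∧ dy.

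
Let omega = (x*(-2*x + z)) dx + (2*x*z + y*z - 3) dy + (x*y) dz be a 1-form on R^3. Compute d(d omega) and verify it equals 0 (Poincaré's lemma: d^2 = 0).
d(d omega) = 0

Step 1: d omega = sum_{i<j} (∂f_j/∂x_i - ∂f_i/∂x_j) dx_i ∧ dx_j:
  coeff of dx ∧ dy: 2*z
  coeff of dx ∧ dz: -x + y
  coeff of dy ∧ dz: -x - y
Step 2: Apply d again to each 2-form coefficient. The only possible 3-form in R^3 is dx ∧ dy ∧ dz, with coefficient
  ∂(coeff of dy∧dz)/∂x - ∂(coeff of dx∧dz)/∂y + ∂(coeff of dx∧dy)/∂z
  = ∂/∂x (-x - y) - ∂/∂y (-x + y) + ∂/∂z (2*z).
Each of these terms simplifies to sums of mixed partials that cancel in pairs. The result is 0 (by equality of mixed partials for smooth functions — Schwarz / Clairaut).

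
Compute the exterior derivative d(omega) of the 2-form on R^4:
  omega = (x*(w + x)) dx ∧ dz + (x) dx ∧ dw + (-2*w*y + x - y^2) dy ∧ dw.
d(omega) = (x) dx ∧ dz ∧ dw + (1) dx ∧ dy ∧ dw

For a 2-form omega = sum_{i<j} g_{ij} dx_i ∧ dx_j, the exterior derivative is
  d(omega) = sum_{i<j} d(g_{ij}) ∧ dx_i ∧ dx_j = sum_{i<j, k} (∂g_{ij}/∂x_k) dx_k ∧ dx_i ∧ dx_j.
Expand each term, using dx_k ∧ dx_i ∧ dx_j = sgn(permutation) dx_{(a)} ∧ dx_{(b)} ∧ dx_{(c)} with (a < b < c) sorted:
  d(x*(w + x)) includes (∂/∂w)(x*(w + x)) dw = (x) dw, which multiplied by dx ∧ dz gives (x) dx ∧ dz ∧ dw
  d(-2*w*y + x - y^2) includes (∂/∂x)(-2*w*y + x - y^2) dx = (1) dx, which multiplied by dy ∧ dw gives (1) dx ∧ dy ∧ dw
Collecting like 3-forms: d(omega) = (x) dx ∧ dz ∧ dw + (1) dx ∧ dy ∧ dw.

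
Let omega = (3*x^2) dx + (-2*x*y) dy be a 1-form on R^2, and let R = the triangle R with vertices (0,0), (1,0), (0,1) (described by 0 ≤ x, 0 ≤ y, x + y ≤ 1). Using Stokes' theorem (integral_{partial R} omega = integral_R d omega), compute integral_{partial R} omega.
integral_(partial R) omega = -1/3

Stokes: integral_partial_R omega = integral_R d omega with d omega = (∂Q/∂x - ∂P/∂y) dx ∧ dy.
  ∂Q/∂x = -2*y
  ∂P/∂y = 0
  integrand = ∂Q/∂x - ∂P/∂y = -2*y.
Integrating over R: integral_0^1 integral_0^{1-x} (-2*y) dy dx = -1/3.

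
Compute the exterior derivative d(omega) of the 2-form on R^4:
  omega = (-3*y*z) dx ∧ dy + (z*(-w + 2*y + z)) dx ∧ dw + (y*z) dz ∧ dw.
d(omega) = (-3*y) dx ∧ dy ∧ dz + (-2*z) dx ∧ dy ∧ dw + (w - 2*y - 2*z) dx ∧ dz ∧ dw + (z) dy ∧ dz ∧ dw

For a 2-form omega = sum_{i<j} g_{ij} dx_i ∧ dx_j, the exterior derivative is
  d(omega) = sum_{i<j} d(g_{ij}) ∧ dx_i ∧ dx_j = sum_{i<j, k} (∂g_{ij}/∂x_k) dx_k ∧ dx_i ∧ dx_j.
Expand each term, using dx_k ∧ dx_i ∧ dx_j = sgn(permutation) dx_{(a)} ∧ dx_{(b)} ∧ dx_{(c)} with (a < b < c) sorted:
  d(-3*y*z) includes (∂/∂z)(-3*y*z) dz = (-3*y) dz, which multiplied by dx ∧ dy gives (-3*y) dx ∧ dy ∧ dz
  d(z*(-w + 2*y + z)) includes (∂/∂y)(z*(-w + 2*y + z)) dy = (2*z) dy, which multiplied by dx ∧ dw gives (-2*z) dx ∧ dy ∧ dw
  d(z*(-w + 2*y + z)) includes (∂/∂z)(z*(-w + 2*y + z)) dz = (-w + 2*y + 2*z) dz, which multiplied by dx ∧ dw gives (w - 2*y - 2*z) dx ∧ dz ∧ dw
  d(y*z) includes (∂/∂y)(y*z) dy = (z) dy, which multiplied by dz ∧ dw gives (z) dy ∧ dz ∧ dw
Collecting like 3-forms: d(omega) = (-3*y) dx ∧ dy ∧ dz + (-2*z) dx ∧ dy ∧ dw + (w - 2*y - 2*z) dx ∧ dz ∧ dw + (z) dy ∧ dz ∧ dw.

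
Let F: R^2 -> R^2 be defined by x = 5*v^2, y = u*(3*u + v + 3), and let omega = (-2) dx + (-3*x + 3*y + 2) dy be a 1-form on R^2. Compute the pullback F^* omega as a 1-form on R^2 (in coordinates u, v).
F^* omega = (54*u^3 + 27*u^2*v + 81*u^2 - 87*u*v^2 + 18*u*v + 39*u - 15*v^3 - 45*v^2 + 2*v + 6) du + (9*u^3 + 3*u^2*v + 9*u^2 - 15*u*v^2 + 2*u - 20*v) dv

Using F^*(f dg) = (f ∘ F) d(g ∘ F), substitute each coordinate x_i by F_i(u, v) in f_i, and replace dx_i by d F_i = (∂F_i/∂u) du + (∂F_i/∂v) dv.
  For the x component: f_1(F) = -2; d F_1 = (0) du + (10*v) dv
  For the y component: f_2(F) = 9*u^2 + 3*u*v + 9*u - 15*v^2 + 2; d F_2 = (6*u + v + 3) du + (u) dv
Combining and collecting du, dv coefficients:
  coeff of du: 54*u^3 + 27*u^2*v + 81*u^2 - 87*u*v^2 + 18*u*v + 39*u - 15*v^3 - 45*v^2 + 2*v + 6
  coeff of dv: 9*u^3 + 3*u^2*v + 9*u^2 - 15*u*v^2 + 2*u - 20*v
F^* omega = (54*u^3 + 27*u^2*v + 81*u^2 - 87*u*v^2 + 18*u*v + 39*u - 15*v^3 - 45*v^2 + 2*v + 6) du + (9*u^3 + 3*u^2*v + 9*u^2 - 15*u*v^2 + 2*u - 20*v) dv.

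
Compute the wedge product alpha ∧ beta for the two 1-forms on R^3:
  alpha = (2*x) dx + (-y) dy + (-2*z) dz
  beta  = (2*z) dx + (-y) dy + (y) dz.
alpha ∧ beta = (2*y*(-x + z)) dx ∧ dy + (2*x*y + 4*z^2) dx ∧ dz + (-y*(y + 2*z)) dy ∧ dz

Distribute the wedge, using dx_i ∧ dx_j = -dx_j ∧ dx_i and dx_i ∧ dx_i = 0. For each pair (i, j) with i < j, the coefficient of dx_i ∧ dx_j in alpha ∧ beta is (alpha_i * beta_j - alpha_j * beta_i). Collecting: alpha ∧ beta = (2*y*(-x + z)) dx ∧ dy + (2*x*y + 4*z^2) dx ∧ dz + (-y*(y + 2*z)) dy ∧ dz.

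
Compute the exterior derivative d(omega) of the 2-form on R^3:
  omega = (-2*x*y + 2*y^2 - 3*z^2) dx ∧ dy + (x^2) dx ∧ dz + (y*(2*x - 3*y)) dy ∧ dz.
d(omega) = (2*y - 6*z) dx ∧ dy ∧ dz

For a 2-form omega = sum_{i<j} g_{ij} dx_i ∧ dx_j, the exterior derivative is
  d(omega) = sum_{i<j} d(g_{ij}) ∧ dx_i ∧ dx_j = sum_{i<j, k} (∂g_{ij}/∂x_k) dx_k ∧ dx_i ∧ dx_j.
Expand each term, using dx_k ∧ dx_i ∧ dx_j = sgn(permutation) dx_{(a)} ∧ dx_{(b)} ∧ dx_{(c)} with (a < b < c) sorted:
  d(-2*x*y + 2*y^2 - 3*z^2) includes (∂/∂z)(-2*x*y + 2*y^2 - 3*z^2) dz = (-6*z) dz, which multiplied by dx ∧ dy gives (-6*z) dx ∧ dy ∧ dz
  d(y*(2*x - 3*y)) includes (∂/∂x)(y*(2*x - 3*y)) dx = (2*y) dx, which multiplied by dy ∧ dz gives (2*y) dx ∧ dy ∧ dz
Collecting like 3-forms: d(omega) = (2*y - 6*z) dx ∧ dy ∧ dz.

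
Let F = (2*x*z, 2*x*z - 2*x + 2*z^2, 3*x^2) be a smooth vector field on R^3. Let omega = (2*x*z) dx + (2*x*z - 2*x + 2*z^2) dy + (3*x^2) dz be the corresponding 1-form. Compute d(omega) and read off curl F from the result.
d(omega) = (-2*x - 4*z) dy ∧ dz + (-4*x) dz ∧ dx + (2*z - 2) dx ∧ dy; curl F = (-2*x - 4*z, -4*x, 2*z - 2)

d omega = sum_{i<j} (∂f_j/∂x_i - ∂f_i/∂x_j) dx_i ∧ dx_j. Under the identification (dy ∧ dz, dz ∧ dx, dx ∧ dy) ↔ (e_x, e_y, e_z), the coefficients are exactly the components of curl F. Compute:
  ∂R/∂y - ∂Q/∂z = (0) - (2*x + 4*z) = -2*x - 4*z
  ∂P/∂z - ∂R/∂x = (2*x) - (6*x) = -4*x
  ∂Q/∂x - ∂P/∂y = (2*z - 2) - (0) = 2*z - 2.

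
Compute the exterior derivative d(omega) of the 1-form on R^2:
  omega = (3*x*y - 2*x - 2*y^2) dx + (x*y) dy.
d(omega) = (-3*x + 5*y) dx ∧ dy

For a 1-form omega = sum_i f_i dx_i, the exterior derivative is
  d(omega) = sum_{i < j} (∂f_j/∂x_i - ∂f_i/∂x_j) dx_i ∧ dx_j.
  coefficient of dx ∧ dy: ∂f_2/∂x - ∂f_1/∂y = ∂(x*y)/∂x - ∂(3*x*y - 2*x - 2*y^2)/∂y = -3*x + 5*y
Assembling: d(omega) = (-3*x + 5*y) dx ∧ dy.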